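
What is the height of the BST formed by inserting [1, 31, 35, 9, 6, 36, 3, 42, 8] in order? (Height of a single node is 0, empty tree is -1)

Insertion order: [1, 31, 35, 9, 6, 36, 3, 42, 8]
Tree (level-order array): [1, None, 31, 9, 35, 6, None, None, 36, 3, 8, None, 42]
Compute height bottom-up (empty subtree = -1):
  height(3) = 1 + max(-1, -1) = 0
  height(8) = 1 + max(-1, -1) = 0
  height(6) = 1 + max(0, 0) = 1
  height(9) = 1 + max(1, -1) = 2
  height(42) = 1 + max(-1, -1) = 0
  height(36) = 1 + max(-1, 0) = 1
  height(35) = 1 + max(-1, 1) = 2
  height(31) = 1 + max(2, 2) = 3
  height(1) = 1 + max(-1, 3) = 4
Height = 4


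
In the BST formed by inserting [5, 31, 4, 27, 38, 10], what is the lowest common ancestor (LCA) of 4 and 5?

Tree insertion order: [5, 31, 4, 27, 38, 10]
Tree (level-order array): [5, 4, 31, None, None, 27, 38, 10]
In a BST, the LCA of p=4, q=5 is the first node v on the
root-to-leaf path with p <= v <= q (go left if both < v, right if both > v).
Walk from root:
  at 5: 4 <= 5 <= 5, this is the LCA
LCA = 5


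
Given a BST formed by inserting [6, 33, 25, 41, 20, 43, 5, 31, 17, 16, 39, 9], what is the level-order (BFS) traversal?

Tree insertion order: [6, 33, 25, 41, 20, 43, 5, 31, 17, 16, 39, 9]
Tree (level-order array): [6, 5, 33, None, None, 25, 41, 20, 31, 39, 43, 17, None, None, None, None, None, None, None, 16, None, 9]
BFS from the root, enqueuing left then right child of each popped node:
  queue [6] -> pop 6, enqueue [5, 33], visited so far: [6]
  queue [5, 33] -> pop 5, enqueue [none], visited so far: [6, 5]
  queue [33] -> pop 33, enqueue [25, 41], visited so far: [6, 5, 33]
  queue [25, 41] -> pop 25, enqueue [20, 31], visited so far: [6, 5, 33, 25]
  queue [41, 20, 31] -> pop 41, enqueue [39, 43], visited so far: [6, 5, 33, 25, 41]
  queue [20, 31, 39, 43] -> pop 20, enqueue [17], visited so far: [6, 5, 33, 25, 41, 20]
  queue [31, 39, 43, 17] -> pop 31, enqueue [none], visited so far: [6, 5, 33, 25, 41, 20, 31]
  queue [39, 43, 17] -> pop 39, enqueue [none], visited so far: [6, 5, 33, 25, 41, 20, 31, 39]
  queue [43, 17] -> pop 43, enqueue [none], visited so far: [6, 5, 33, 25, 41, 20, 31, 39, 43]
  queue [17] -> pop 17, enqueue [16], visited so far: [6, 5, 33, 25, 41, 20, 31, 39, 43, 17]
  queue [16] -> pop 16, enqueue [9], visited so far: [6, 5, 33, 25, 41, 20, 31, 39, 43, 17, 16]
  queue [9] -> pop 9, enqueue [none], visited so far: [6, 5, 33, 25, 41, 20, 31, 39, 43, 17, 16, 9]
Result: [6, 5, 33, 25, 41, 20, 31, 39, 43, 17, 16, 9]


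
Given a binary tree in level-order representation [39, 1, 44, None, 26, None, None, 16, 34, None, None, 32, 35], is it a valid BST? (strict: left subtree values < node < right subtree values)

Level-order array: [39, 1, 44, None, 26, None, None, 16, 34, None, None, 32, 35]
Validate using subtree bounds (lo, hi): at each node, require lo < value < hi,
then recurse left with hi=value and right with lo=value.
Preorder trace (stopping at first violation):
  at node 39 with bounds (-inf, +inf): OK
  at node 1 with bounds (-inf, 39): OK
  at node 26 with bounds (1, 39): OK
  at node 16 with bounds (1, 26): OK
  at node 34 with bounds (26, 39): OK
  at node 32 with bounds (26, 34): OK
  at node 35 with bounds (34, 39): OK
  at node 44 with bounds (39, +inf): OK
No violation found at any node.
Result: Valid BST


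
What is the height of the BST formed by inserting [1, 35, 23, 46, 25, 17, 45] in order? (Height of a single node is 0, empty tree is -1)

Insertion order: [1, 35, 23, 46, 25, 17, 45]
Tree (level-order array): [1, None, 35, 23, 46, 17, 25, 45]
Compute height bottom-up (empty subtree = -1):
  height(17) = 1 + max(-1, -1) = 0
  height(25) = 1 + max(-1, -1) = 0
  height(23) = 1 + max(0, 0) = 1
  height(45) = 1 + max(-1, -1) = 0
  height(46) = 1 + max(0, -1) = 1
  height(35) = 1 + max(1, 1) = 2
  height(1) = 1 + max(-1, 2) = 3
Height = 3


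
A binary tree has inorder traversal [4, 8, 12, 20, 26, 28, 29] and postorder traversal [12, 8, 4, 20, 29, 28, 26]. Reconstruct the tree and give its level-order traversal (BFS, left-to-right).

Inorder:   [4, 8, 12, 20, 26, 28, 29]
Postorder: [12, 8, 4, 20, 29, 28, 26]
Algorithm: postorder visits root last, so walk postorder right-to-left;
each value is the root of the current inorder slice — split it at that
value, recurse on the right subtree first, then the left.
Recursive splits:
  root=26; inorder splits into left=[4, 8, 12, 20], right=[28, 29]
  root=28; inorder splits into left=[], right=[29]
  root=29; inorder splits into left=[], right=[]
  root=20; inorder splits into left=[4, 8, 12], right=[]
  root=4; inorder splits into left=[], right=[8, 12]
  root=8; inorder splits into left=[], right=[12]
  root=12; inorder splits into left=[], right=[]
Reconstructed level-order: [26, 20, 28, 4, 29, 8, 12]


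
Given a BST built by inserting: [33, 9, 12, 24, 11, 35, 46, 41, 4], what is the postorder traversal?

Tree insertion order: [33, 9, 12, 24, 11, 35, 46, 41, 4]
Tree (level-order array): [33, 9, 35, 4, 12, None, 46, None, None, 11, 24, 41]
Postorder traversal: [4, 11, 24, 12, 9, 41, 46, 35, 33]


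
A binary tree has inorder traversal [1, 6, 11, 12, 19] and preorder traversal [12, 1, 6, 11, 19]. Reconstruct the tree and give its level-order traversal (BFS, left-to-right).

Inorder:  [1, 6, 11, 12, 19]
Preorder: [12, 1, 6, 11, 19]
Algorithm: preorder visits root first, so consume preorder in order;
for each root, split the current inorder slice at that value into
left-subtree inorder and right-subtree inorder, then recurse.
Recursive splits:
  root=12; inorder splits into left=[1, 6, 11], right=[19]
  root=1; inorder splits into left=[], right=[6, 11]
  root=6; inorder splits into left=[], right=[11]
  root=11; inorder splits into left=[], right=[]
  root=19; inorder splits into left=[], right=[]
Reconstructed level-order: [12, 1, 19, 6, 11]


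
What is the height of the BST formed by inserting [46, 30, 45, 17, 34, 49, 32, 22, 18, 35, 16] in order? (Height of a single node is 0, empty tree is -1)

Insertion order: [46, 30, 45, 17, 34, 49, 32, 22, 18, 35, 16]
Tree (level-order array): [46, 30, 49, 17, 45, None, None, 16, 22, 34, None, None, None, 18, None, 32, 35]
Compute height bottom-up (empty subtree = -1):
  height(16) = 1 + max(-1, -1) = 0
  height(18) = 1 + max(-1, -1) = 0
  height(22) = 1 + max(0, -1) = 1
  height(17) = 1 + max(0, 1) = 2
  height(32) = 1 + max(-1, -1) = 0
  height(35) = 1 + max(-1, -1) = 0
  height(34) = 1 + max(0, 0) = 1
  height(45) = 1 + max(1, -1) = 2
  height(30) = 1 + max(2, 2) = 3
  height(49) = 1 + max(-1, -1) = 0
  height(46) = 1 + max(3, 0) = 4
Height = 4


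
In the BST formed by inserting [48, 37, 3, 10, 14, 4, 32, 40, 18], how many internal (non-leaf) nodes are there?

Tree built from: [48, 37, 3, 10, 14, 4, 32, 40, 18]
Tree (level-order array): [48, 37, None, 3, 40, None, 10, None, None, 4, 14, None, None, None, 32, 18]
Rule: An internal node has at least one child.
Per-node child counts:
  node 48: 1 child(ren)
  node 37: 2 child(ren)
  node 3: 1 child(ren)
  node 10: 2 child(ren)
  node 4: 0 child(ren)
  node 14: 1 child(ren)
  node 32: 1 child(ren)
  node 18: 0 child(ren)
  node 40: 0 child(ren)
Matching nodes: [48, 37, 3, 10, 14, 32]
Count of internal (non-leaf) nodes: 6


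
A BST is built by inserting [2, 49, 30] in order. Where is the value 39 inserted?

Starting tree (level order): [2, None, 49, 30]
Insertion path: 2 -> 49 -> 30
Result: insert 39 as right child of 30
Final tree (level order): [2, None, 49, 30, None, None, 39]


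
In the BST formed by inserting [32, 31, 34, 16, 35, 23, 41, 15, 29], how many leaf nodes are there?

Tree built from: [32, 31, 34, 16, 35, 23, 41, 15, 29]
Tree (level-order array): [32, 31, 34, 16, None, None, 35, 15, 23, None, 41, None, None, None, 29]
Rule: A leaf has 0 children.
Per-node child counts:
  node 32: 2 child(ren)
  node 31: 1 child(ren)
  node 16: 2 child(ren)
  node 15: 0 child(ren)
  node 23: 1 child(ren)
  node 29: 0 child(ren)
  node 34: 1 child(ren)
  node 35: 1 child(ren)
  node 41: 0 child(ren)
Matching nodes: [15, 29, 41]
Count of leaf nodes: 3


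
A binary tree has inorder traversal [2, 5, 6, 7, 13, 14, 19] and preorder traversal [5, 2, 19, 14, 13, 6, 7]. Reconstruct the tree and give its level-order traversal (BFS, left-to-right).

Inorder:  [2, 5, 6, 7, 13, 14, 19]
Preorder: [5, 2, 19, 14, 13, 6, 7]
Algorithm: preorder visits root first, so consume preorder in order;
for each root, split the current inorder slice at that value into
left-subtree inorder and right-subtree inorder, then recurse.
Recursive splits:
  root=5; inorder splits into left=[2], right=[6, 7, 13, 14, 19]
  root=2; inorder splits into left=[], right=[]
  root=19; inorder splits into left=[6, 7, 13, 14], right=[]
  root=14; inorder splits into left=[6, 7, 13], right=[]
  root=13; inorder splits into left=[6, 7], right=[]
  root=6; inorder splits into left=[], right=[7]
  root=7; inorder splits into left=[], right=[]
Reconstructed level-order: [5, 2, 19, 14, 13, 6, 7]


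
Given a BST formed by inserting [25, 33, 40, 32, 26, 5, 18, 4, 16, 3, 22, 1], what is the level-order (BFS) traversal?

Tree insertion order: [25, 33, 40, 32, 26, 5, 18, 4, 16, 3, 22, 1]
Tree (level-order array): [25, 5, 33, 4, 18, 32, 40, 3, None, 16, 22, 26, None, None, None, 1]
BFS from the root, enqueuing left then right child of each popped node:
  queue [25] -> pop 25, enqueue [5, 33], visited so far: [25]
  queue [5, 33] -> pop 5, enqueue [4, 18], visited so far: [25, 5]
  queue [33, 4, 18] -> pop 33, enqueue [32, 40], visited so far: [25, 5, 33]
  queue [4, 18, 32, 40] -> pop 4, enqueue [3], visited so far: [25, 5, 33, 4]
  queue [18, 32, 40, 3] -> pop 18, enqueue [16, 22], visited so far: [25, 5, 33, 4, 18]
  queue [32, 40, 3, 16, 22] -> pop 32, enqueue [26], visited so far: [25, 5, 33, 4, 18, 32]
  queue [40, 3, 16, 22, 26] -> pop 40, enqueue [none], visited so far: [25, 5, 33, 4, 18, 32, 40]
  queue [3, 16, 22, 26] -> pop 3, enqueue [1], visited so far: [25, 5, 33, 4, 18, 32, 40, 3]
  queue [16, 22, 26, 1] -> pop 16, enqueue [none], visited so far: [25, 5, 33, 4, 18, 32, 40, 3, 16]
  queue [22, 26, 1] -> pop 22, enqueue [none], visited so far: [25, 5, 33, 4, 18, 32, 40, 3, 16, 22]
  queue [26, 1] -> pop 26, enqueue [none], visited so far: [25, 5, 33, 4, 18, 32, 40, 3, 16, 22, 26]
  queue [1] -> pop 1, enqueue [none], visited so far: [25, 5, 33, 4, 18, 32, 40, 3, 16, 22, 26, 1]
Result: [25, 5, 33, 4, 18, 32, 40, 3, 16, 22, 26, 1]


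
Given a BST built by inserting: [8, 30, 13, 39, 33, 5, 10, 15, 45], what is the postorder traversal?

Tree insertion order: [8, 30, 13, 39, 33, 5, 10, 15, 45]
Tree (level-order array): [8, 5, 30, None, None, 13, 39, 10, 15, 33, 45]
Postorder traversal: [5, 10, 15, 13, 33, 45, 39, 30, 8]


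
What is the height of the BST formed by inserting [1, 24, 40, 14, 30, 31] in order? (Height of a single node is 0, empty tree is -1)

Insertion order: [1, 24, 40, 14, 30, 31]
Tree (level-order array): [1, None, 24, 14, 40, None, None, 30, None, None, 31]
Compute height bottom-up (empty subtree = -1):
  height(14) = 1 + max(-1, -1) = 0
  height(31) = 1 + max(-1, -1) = 0
  height(30) = 1 + max(-1, 0) = 1
  height(40) = 1 + max(1, -1) = 2
  height(24) = 1 + max(0, 2) = 3
  height(1) = 1 + max(-1, 3) = 4
Height = 4


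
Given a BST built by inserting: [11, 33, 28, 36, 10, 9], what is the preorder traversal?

Tree insertion order: [11, 33, 28, 36, 10, 9]
Tree (level-order array): [11, 10, 33, 9, None, 28, 36]
Preorder traversal: [11, 10, 9, 33, 28, 36]


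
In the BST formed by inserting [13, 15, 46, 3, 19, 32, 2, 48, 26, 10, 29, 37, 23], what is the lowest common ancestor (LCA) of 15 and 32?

Tree insertion order: [13, 15, 46, 3, 19, 32, 2, 48, 26, 10, 29, 37, 23]
Tree (level-order array): [13, 3, 15, 2, 10, None, 46, None, None, None, None, 19, 48, None, 32, None, None, 26, 37, 23, 29]
In a BST, the LCA of p=15, q=32 is the first node v on the
root-to-leaf path with p <= v <= q (go left if both < v, right if both > v).
Walk from root:
  at 13: both 15 and 32 > 13, go right
  at 15: 15 <= 15 <= 32, this is the LCA
LCA = 15


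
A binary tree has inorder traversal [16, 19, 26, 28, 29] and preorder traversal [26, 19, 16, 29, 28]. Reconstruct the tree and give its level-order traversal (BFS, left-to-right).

Inorder:  [16, 19, 26, 28, 29]
Preorder: [26, 19, 16, 29, 28]
Algorithm: preorder visits root first, so consume preorder in order;
for each root, split the current inorder slice at that value into
left-subtree inorder and right-subtree inorder, then recurse.
Recursive splits:
  root=26; inorder splits into left=[16, 19], right=[28, 29]
  root=19; inorder splits into left=[16], right=[]
  root=16; inorder splits into left=[], right=[]
  root=29; inorder splits into left=[28], right=[]
  root=28; inorder splits into left=[], right=[]
Reconstructed level-order: [26, 19, 29, 16, 28]


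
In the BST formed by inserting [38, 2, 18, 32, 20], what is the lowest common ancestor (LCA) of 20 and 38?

Tree insertion order: [38, 2, 18, 32, 20]
Tree (level-order array): [38, 2, None, None, 18, None, 32, 20]
In a BST, the LCA of p=20, q=38 is the first node v on the
root-to-leaf path with p <= v <= q (go left if both < v, right if both > v).
Walk from root:
  at 38: 20 <= 38 <= 38, this is the LCA
LCA = 38


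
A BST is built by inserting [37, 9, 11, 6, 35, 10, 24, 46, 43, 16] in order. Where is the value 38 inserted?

Starting tree (level order): [37, 9, 46, 6, 11, 43, None, None, None, 10, 35, None, None, None, None, 24, None, 16]
Insertion path: 37 -> 46 -> 43
Result: insert 38 as left child of 43
Final tree (level order): [37, 9, 46, 6, 11, 43, None, None, None, 10, 35, 38, None, None, None, 24, None, None, None, 16]


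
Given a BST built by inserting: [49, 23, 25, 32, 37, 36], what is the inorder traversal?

Tree insertion order: [49, 23, 25, 32, 37, 36]
Tree (level-order array): [49, 23, None, None, 25, None, 32, None, 37, 36]
Inorder traversal: [23, 25, 32, 36, 37, 49]


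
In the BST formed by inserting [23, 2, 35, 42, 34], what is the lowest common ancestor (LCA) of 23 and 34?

Tree insertion order: [23, 2, 35, 42, 34]
Tree (level-order array): [23, 2, 35, None, None, 34, 42]
In a BST, the LCA of p=23, q=34 is the first node v on the
root-to-leaf path with p <= v <= q (go left if both < v, right if both > v).
Walk from root:
  at 23: 23 <= 23 <= 34, this is the LCA
LCA = 23


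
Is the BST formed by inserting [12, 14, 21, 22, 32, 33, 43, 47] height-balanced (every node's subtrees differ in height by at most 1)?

Tree (level-order array): [12, None, 14, None, 21, None, 22, None, 32, None, 33, None, 43, None, 47]
Definition: a tree is height-balanced if, at every node, |h(left) - h(right)| <= 1 (empty subtree has height -1).
Bottom-up per-node check:
  node 47: h_left=-1, h_right=-1, diff=0 [OK], height=0
  node 43: h_left=-1, h_right=0, diff=1 [OK], height=1
  node 33: h_left=-1, h_right=1, diff=2 [FAIL (|-1-1|=2 > 1)], height=2
  node 32: h_left=-1, h_right=2, diff=3 [FAIL (|-1-2|=3 > 1)], height=3
  node 22: h_left=-1, h_right=3, diff=4 [FAIL (|-1-3|=4 > 1)], height=4
  node 21: h_left=-1, h_right=4, diff=5 [FAIL (|-1-4|=5 > 1)], height=5
  node 14: h_left=-1, h_right=5, diff=6 [FAIL (|-1-5|=6 > 1)], height=6
  node 12: h_left=-1, h_right=6, diff=7 [FAIL (|-1-6|=7 > 1)], height=7
Node 33 violates the condition: |-1 - 1| = 2 > 1.
Result: Not balanced


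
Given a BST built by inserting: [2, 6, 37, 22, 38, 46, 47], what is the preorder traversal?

Tree insertion order: [2, 6, 37, 22, 38, 46, 47]
Tree (level-order array): [2, None, 6, None, 37, 22, 38, None, None, None, 46, None, 47]
Preorder traversal: [2, 6, 37, 22, 38, 46, 47]


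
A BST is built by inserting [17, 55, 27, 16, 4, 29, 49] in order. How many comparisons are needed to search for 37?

Search path for 37: 17 -> 55 -> 27 -> 29 -> 49
Found: False
Comparisons: 5


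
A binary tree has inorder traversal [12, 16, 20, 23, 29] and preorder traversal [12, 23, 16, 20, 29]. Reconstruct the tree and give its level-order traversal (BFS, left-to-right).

Inorder:  [12, 16, 20, 23, 29]
Preorder: [12, 23, 16, 20, 29]
Algorithm: preorder visits root first, so consume preorder in order;
for each root, split the current inorder slice at that value into
left-subtree inorder and right-subtree inorder, then recurse.
Recursive splits:
  root=12; inorder splits into left=[], right=[16, 20, 23, 29]
  root=23; inorder splits into left=[16, 20], right=[29]
  root=16; inorder splits into left=[], right=[20]
  root=20; inorder splits into left=[], right=[]
  root=29; inorder splits into left=[], right=[]
Reconstructed level-order: [12, 23, 16, 29, 20]


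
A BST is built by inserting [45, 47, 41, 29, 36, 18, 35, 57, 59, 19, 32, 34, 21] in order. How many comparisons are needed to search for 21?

Search path for 21: 45 -> 41 -> 29 -> 18 -> 19 -> 21
Found: True
Comparisons: 6


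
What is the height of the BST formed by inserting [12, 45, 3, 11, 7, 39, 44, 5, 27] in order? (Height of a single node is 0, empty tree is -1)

Insertion order: [12, 45, 3, 11, 7, 39, 44, 5, 27]
Tree (level-order array): [12, 3, 45, None, 11, 39, None, 7, None, 27, 44, 5]
Compute height bottom-up (empty subtree = -1):
  height(5) = 1 + max(-1, -1) = 0
  height(7) = 1 + max(0, -1) = 1
  height(11) = 1 + max(1, -1) = 2
  height(3) = 1 + max(-1, 2) = 3
  height(27) = 1 + max(-1, -1) = 0
  height(44) = 1 + max(-1, -1) = 0
  height(39) = 1 + max(0, 0) = 1
  height(45) = 1 + max(1, -1) = 2
  height(12) = 1 + max(3, 2) = 4
Height = 4


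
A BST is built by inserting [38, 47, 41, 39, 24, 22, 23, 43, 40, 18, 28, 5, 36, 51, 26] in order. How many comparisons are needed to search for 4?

Search path for 4: 38 -> 24 -> 22 -> 18 -> 5
Found: False
Comparisons: 5


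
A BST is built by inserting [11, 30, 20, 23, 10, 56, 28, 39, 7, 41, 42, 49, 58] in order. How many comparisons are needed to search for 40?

Search path for 40: 11 -> 30 -> 56 -> 39 -> 41
Found: False
Comparisons: 5


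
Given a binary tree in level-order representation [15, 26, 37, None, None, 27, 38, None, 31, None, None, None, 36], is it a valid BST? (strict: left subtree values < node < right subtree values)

Level-order array: [15, 26, 37, None, None, 27, 38, None, 31, None, None, None, 36]
Validate using subtree bounds (lo, hi): at each node, require lo < value < hi,
then recurse left with hi=value and right with lo=value.
Preorder trace (stopping at first violation):
  at node 15 with bounds (-inf, +inf): OK
  at node 26 with bounds (-inf, 15): VIOLATION
Node 26 violates its bound: not (-inf < 26 < 15).
Result: Not a valid BST


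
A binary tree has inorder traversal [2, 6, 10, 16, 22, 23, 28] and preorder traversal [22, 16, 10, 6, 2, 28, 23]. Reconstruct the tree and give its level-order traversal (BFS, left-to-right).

Inorder:  [2, 6, 10, 16, 22, 23, 28]
Preorder: [22, 16, 10, 6, 2, 28, 23]
Algorithm: preorder visits root first, so consume preorder in order;
for each root, split the current inorder slice at that value into
left-subtree inorder and right-subtree inorder, then recurse.
Recursive splits:
  root=22; inorder splits into left=[2, 6, 10, 16], right=[23, 28]
  root=16; inorder splits into left=[2, 6, 10], right=[]
  root=10; inorder splits into left=[2, 6], right=[]
  root=6; inorder splits into left=[2], right=[]
  root=2; inorder splits into left=[], right=[]
  root=28; inorder splits into left=[23], right=[]
  root=23; inorder splits into left=[], right=[]
Reconstructed level-order: [22, 16, 28, 10, 23, 6, 2]


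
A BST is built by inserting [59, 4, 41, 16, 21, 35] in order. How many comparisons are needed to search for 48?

Search path for 48: 59 -> 4 -> 41
Found: False
Comparisons: 3


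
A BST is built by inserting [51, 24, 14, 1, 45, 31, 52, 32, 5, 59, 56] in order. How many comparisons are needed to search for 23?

Search path for 23: 51 -> 24 -> 14
Found: False
Comparisons: 3


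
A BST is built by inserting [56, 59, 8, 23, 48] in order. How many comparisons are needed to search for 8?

Search path for 8: 56 -> 8
Found: True
Comparisons: 2


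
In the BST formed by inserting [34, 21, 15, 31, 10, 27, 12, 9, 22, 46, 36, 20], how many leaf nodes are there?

Tree built from: [34, 21, 15, 31, 10, 27, 12, 9, 22, 46, 36, 20]
Tree (level-order array): [34, 21, 46, 15, 31, 36, None, 10, 20, 27, None, None, None, 9, 12, None, None, 22]
Rule: A leaf has 0 children.
Per-node child counts:
  node 34: 2 child(ren)
  node 21: 2 child(ren)
  node 15: 2 child(ren)
  node 10: 2 child(ren)
  node 9: 0 child(ren)
  node 12: 0 child(ren)
  node 20: 0 child(ren)
  node 31: 1 child(ren)
  node 27: 1 child(ren)
  node 22: 0 child(ren)
  node 46: 1 child(ren)
  node 36: 0 child(ren)
Matching nodes: [9, 12, 20, 22, 36]
Count of leaf nodes: 5


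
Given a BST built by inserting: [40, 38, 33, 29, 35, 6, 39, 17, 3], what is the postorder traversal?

Tree insertion order: [40, 38, 33, 29, 35, 6, 39, 17, 3]
Tree (level-order array): [40, 38, None, 33, 39, 29, 35, None, None, 6, None, None, None, 3, 17]
Postorder traversal: [3, 17, 6, 29, 35, 33, 39, 38, 40]


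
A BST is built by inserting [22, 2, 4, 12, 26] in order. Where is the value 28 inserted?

Starting tree (level order): [22, 2, 26, None, 4, None, None, None, 12]
Insertion path: 22 -> 26
Result: insert 28 as right child of 26
Final tree (level order): [22, 2, 26, None, 4, None, 28, None, 12]


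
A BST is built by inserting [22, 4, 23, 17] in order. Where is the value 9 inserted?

Starting tree (level order): [22, 4, 23, None, 17]
Insertion path: 22 -> 4 -> 17
Result: insert 9 as left child of 17
Final tree (level order): [22, 4, 23, None, 17, None, None, 9]


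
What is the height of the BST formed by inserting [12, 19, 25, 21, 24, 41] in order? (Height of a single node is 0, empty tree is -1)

Insertion order: [12, 19, 25, 21, 24, 41]
Tree (level-order array): [12, None, 19, None, 25, 21, 41, None, 24]
Compute height bottom-up (empty subtree = -1):
  height(24) = 1 + max(-1, -1) = 0
  height(21) = 1 + max(-1, 0) = 1
  height(41) = 1 + max(-1, -1) = 0
  height(25) = 1 + max(1, 0) = 2
  height(19) = 1 + max(-1, 2) = 3
  height(12) = 1 + max(-1, 3) = 4
Height = 4


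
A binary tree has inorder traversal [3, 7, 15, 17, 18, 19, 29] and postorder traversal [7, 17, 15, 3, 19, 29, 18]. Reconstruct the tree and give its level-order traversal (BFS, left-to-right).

Inorder:   [3, 7, 15, 17, 18, 19, 29]
Postorder: [7, 17, 15, 3, 19, 29, 18]
Algorithm: postorder visits root last, so walk postorder right-to-left;
each value is the root of the current inorder slice — split it at that
value, recurse on the right subtree first, then the left.
Recursive splits:
  root=18; inorder splits into left=[3, 7, 15, 17], right=[19, 29]
  root=29; inorder splits into left=[19], right=[]
  root=19; inorder splits into left=[], right=[]
  root=3; inorder splits into left=[], right=[7, 15, 17]
  root=15; inorder splits into left=[7], right=[17]
  root=17; inorder splits into left=[], right=[]
  root=7; inorder splits into left=[], right=[]
Reconstructed level-order: [18, 3, 29, 15, 19, 7, 17]


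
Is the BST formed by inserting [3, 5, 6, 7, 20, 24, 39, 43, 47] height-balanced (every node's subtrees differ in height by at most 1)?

Tree (level-order array): [3, None, 5, None, 6, None, 7, None, 20, None, 24, None, 39, None, 43, None, 47]
Definition: a tree is height-balanced if, at every node, |h(left) - h(right)| <= 1 (empty subtree has height -1).
Bottom-up per-node check:
  node 47: h_left=-1, h_right=-1, diff=0 [OK], height=0
  node 43: h_left=-1, h_right=0, diff=1 [OK], height=1
  node 39: h_left=-1, h_right=1, diff=2 [FAIL (|-1-1|=2 > 1)], height=2
  node 24: h_left=-1, h_right=2, diff=3 [FAIL (|-1-2|=3 > 1)], height=3
  node 20: h_left=-1, h_right=3, diff=4 [FAIL (|-1-3|=4 > 1)], height=4
  node 7: h_left=-1, h_right=4, diff=5 [FAIL (|-1-4|=5 > 1)], height=5
  node 6: h_left=-1, h_right=5, diff=6 [FAIL (|-1-5|=6 > 1)], height=6
  node 5: h_left=-1, h_right=6, diff=7 [FAIL (|-1-6|=7 > 1)], height=7
  node 3: h_left=-1, h_right=7, diff=8 [FAIL (|-1-7|=8 > 1)], height=8
Node 39 violates the condition: |-1 - 1| = 2 > 1.
Result: Not balanced


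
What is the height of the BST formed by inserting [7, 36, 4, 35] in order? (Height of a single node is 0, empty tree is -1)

Insertion order: [7, 36, 4, 35]
Tree (level-order array): [7, 4, 36, None, None, 35]
Compute height bottom-up (empty subtree = -1):
  height(4) = 1 + max(-1, -1) = 0
  height(35) = 1 + max(-1, -1) = 0
  height(36) = 1 + max(0, -1) = 1
  height(7) = 1 + max(0, 1) = 2
Height = 2


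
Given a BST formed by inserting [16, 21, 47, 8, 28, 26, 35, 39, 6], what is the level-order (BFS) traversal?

Tree insertion order: [16, 21, 47, 8, 28, 26, 35, 39, 6]
Tree (level-order array): [16, 8, 21, 6, None, None, 47, None, None, 28, None, 26, 35, None, None, None, 39]
BFS from the root, enqueuing left then right child of each popped node:
  queue [16] -> pop 16, enqueue [8, 21], visited so far: [16]
  queue [8, 21] -> pop 8, enqueue [6], visited so far: [16, 8]
  queue [21, 6] -> pop 21, enqueue [47], visited so far: [16, 8, 21]
  queue [6, 47] -> pop 6, enqueue [none], visited so far: [16, 8, 21, 6]
  queue [47] -> pop 47, enqueue [28], visited so far: [16, 8, 21, 6, 47]
  queue [28] -> pop 28, enqueue [26, 35], visited so far: [16, 8, 21, 6, 47, 28]
  queue [26, 35] -> pop 26, enqueue [none], visited so far: [16, 8, 21, 6, 47, 28, 26]
  queue [35] -> pop 35, enqueue [39], visited so far: [16, 8, 21, 6, 47, 28, 26, 35]
  queue [39] -> pop 39, enqueue [none], visited so far: [16, 8, 21, 6, 47, 28, 26, 35, 39]
Result: [16, 8, 21, 6, 47, 28, 26, 35, 39]


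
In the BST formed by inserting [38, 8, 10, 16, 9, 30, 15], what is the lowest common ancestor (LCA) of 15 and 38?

Tree insertion order: [38, 8, 10, 16, 9, 30, 15]
Tree (level-order array): [38, 8, None, None, 10, 9, 16, None, None, 15, 30]
In a BST, the LCA of p=15, q=38 is the first node v on the
root-to-leaf path with p <= v <= q (go left if both < v, right if both > v).
Walk from root:
  at 38: 15 <= 38 <= 38, this is the LCA
LCA = 38


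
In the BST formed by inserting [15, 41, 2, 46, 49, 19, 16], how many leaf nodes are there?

Tree built from: [15, 41, 2, 46, 49, 19, 16]
Tree (level-order array): [15, 2, 41, None, None, 19, 46, 16, None, None, 49]
Rule: A leaf has 0 children.
Per-node child counts:
  node 15: 2 child(ren)
  node 2: 0 child(ren)
  node 41: 2 child(ren)
  node 19: 1 child(ren)
  node 16: 0 child(ren)
  node 46: 1 child(ren)
  node 49: 0 child(ren)
Matching nodes: [2, 16, 49]
Count of leaf nodes: 3


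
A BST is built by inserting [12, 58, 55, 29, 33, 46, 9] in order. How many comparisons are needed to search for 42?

Search path for 42: 12 -> 58 -> 55 -> 29 -> 33 -> 46
Found: False
Comparisons: 6


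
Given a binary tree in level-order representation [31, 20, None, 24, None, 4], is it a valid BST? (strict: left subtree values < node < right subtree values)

Level-order array: [31, 20, None, 24, None, 4]
Validate using subtree bounds (lo, hi): at each node, require lo < value < hi,
then recurse left with hi=value and right with lo=value.
Preorder trace (stopping at first violation):
  at node 31 with bounds (-inf, +inf): OK
  at node 20 with bounds (-inf, 31): OK
  at node 24 with bounds (-inf, 20): VIOLATION
Node 24 violates its bound: not (-inf < 24 < 20).
Result: Not a valid BST


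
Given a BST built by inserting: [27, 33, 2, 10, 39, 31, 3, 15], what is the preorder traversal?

Tree insertion order: [27, 33, 2, 10, 39, 31, 3, 15]
Tree (level-order array): [27, 2, 33, None, 10, 31, 39, 3, 15]
Preorder traversal: [27, 2, 10, 3, 15, 33, 31, 39]


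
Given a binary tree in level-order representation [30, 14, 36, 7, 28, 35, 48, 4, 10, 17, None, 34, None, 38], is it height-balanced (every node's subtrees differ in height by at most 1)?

Tree (level-order array): [30, 14, 36, 7, 28, 35, 48, 4, 10, 17, None, 34, None, 38]
Definition: a tree is height-balanced if, at every node, |h(left) - h(right)| <= 1 (empty subtree has height -1).
Bottom-up per-node check:
  node 4: h_left=-1, h_right=-1, diff=0 [OK], height=0
  node 10: h_left=-1, h_right=-1, diff=0 [OK], height=0
  node 7: h_left=0, h_right=0, diff=0 [OK], height=1
  node 17: h_left=-1, h_right=-1, diff=0 [OK], height=0
  node 28: h_left=0, h_right=-1, diff=1 [OK], height=1
  node 14: h_left=1, h_right=1, diff=0 [OK], height=2
  node 34: h_left=-1, h_right=-1, diff=0 [OK], height=0
  node 35: h_left=0, h_right=-1, diff=1 [OK], height=1
  node 38: h_left=-1, h_right=-1, diff=0 [OK], height=0
  node 48: h_left=0, h_right=-1, diff=1 [OK], height=1
  node 36: h_left=1, h_right=1, diff=0 [OK], height=2
  node 30: h_left=2, h_right=2, diff=0 [OK], height=3
All nodes satisfy the balance condition.
Result: Balanced


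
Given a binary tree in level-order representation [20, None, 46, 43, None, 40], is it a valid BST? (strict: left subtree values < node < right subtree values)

Level-order array: [20, None, 46, 43, None, 40]
Validate using subtree bounds (lo, hi): at each node, require lo < value < hi,
then recurse left with hi=value and right with lo=value.
Preorder trace (stopping at first violation):
  at node 20 with bounds (-inf, +inf): OK
  at node 46 with bounds (20, +inf): OK
  at node 43 with bounds (20, 46): OK
  at node 40 with bounds (20, 43): OK
No violation found at any node.
Result: Valid BST


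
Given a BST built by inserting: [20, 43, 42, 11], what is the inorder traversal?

Tree insertion order: [20, 43, 42, 11]
Tree (level-order array): [20, 11, 43, None, None, 42]
Inorder traversal: [11, 20, 42, 43]


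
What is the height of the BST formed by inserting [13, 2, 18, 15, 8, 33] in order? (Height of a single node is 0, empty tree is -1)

Insertion order: [13, 2, 18, 15, 8, 33]
Tree (level-order array): [13, 2, 18, None, 8, 15, 33]
Compute height bottom-up (empty subtree = -1):
  height(8) = 1 + max(-1, -1) = 0
  height(2) = 1 + max(-1, 0) = 1
  height(15) = 1 + max(-1, -1) = 0
  height(33) = 1 + max(-1, -1) = 0
  height(18) = 1 + max(0, 0) = 1
  height(13) = 1 + max(1, 1) = 2
Height = 2


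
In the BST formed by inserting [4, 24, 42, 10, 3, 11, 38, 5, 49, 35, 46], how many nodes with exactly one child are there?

Tree built from: [4, 24, 42, 10, 3, 11, 38, 5, 49, 35, 46]
Tree (level-order array): [4, 3, 24, None, None, 10, 42, 5, 11, 38, 49, None, None, None, None, 35, None, 46]
Rule: These are nodes with exactly 1 non-null child.
Per-node child counts:
  node 4: 2 child(ren)
  node 3: 0 child(ren)
  node 24: 2 child(ren)
  node 10: 2 child(ren)
  node 5: 0 child(ren)
  node 11: 0 child(ren)
  node 42: 2 child(ren)
  node 38: 1 child(ren)
  node 35: 0 child(ren)
  node 49: 1 child(ren)
  node 46: 0 child(ren)
Matching nodes: [38, 49]
Count of nodes with exactly one child: 2


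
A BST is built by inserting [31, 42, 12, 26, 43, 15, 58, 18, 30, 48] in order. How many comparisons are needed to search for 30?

Search path for 30: 31 -> 12 -> 26 -> 30
Found: True
Comparisons: 4


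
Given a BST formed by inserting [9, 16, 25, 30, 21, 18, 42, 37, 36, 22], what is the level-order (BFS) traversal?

Tree insertion order: [9, 16, 25, 30, 21, 18, 42, 37, 36, 22]
Tree (level-order array): [9, None, 16, None, 25, 21, 30, 18, 22, None, 42, None, None, None, None, 37, None, 36]
BFS from the root, enqueuing left then right child of each popped node:
  queue [9] -> pop 9, enqueue [16], visited so far: [9]
  queue [16] -> pop 16, enqueue [25], visited so far: [9, 16]
  queue [25] -> pop 25, enqueue [21, 30], visited so far: [9, 16, 25]
  queue [21, 30] -> pop 21, enqueue [18, 22], visited so far: [9, 16, 25, 21]
  queue [30, 18, 22] -> pop 30, enqueue [42], visited so far: [9, 16, 25, 21, 30]
  queue [18, 22, 42] -> pop 18, enqueue [none], visited so far: [9, 16, 25, 21, 30, 18]
  queue [22, 42] -> pop 22, enqueue [none], visited so far: [9, 16, 25, 21, 30, 18, 22]
  queue [42] -> pop 42, enqueue [37], visited so far: [9, 16, 25, 21, 30, 18, 22, 42]
  queue [37] -> pop 37, enqueue [36], visited so far: [9, 16, 25, 21, 30, 18, 22, 42, 37]
  queue [36] -> pop 36, enqueue [none], visited so far: [9, 16, 25, 21, 30, 18, 22, 42, 37, 36]
Result: [9, 16, 25, 21, 30, 18, 22, 42, 37, 36]


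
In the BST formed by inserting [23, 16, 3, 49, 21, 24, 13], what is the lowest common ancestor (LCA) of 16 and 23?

Tree insertion order: [23, 16, 3, 49, 21, 24, 13]
Tree (level-order array): [23, 16, 49, 3, 21, 24, None, None, 13]
In a BST, the LCA of p=16, q=23 is the first node v on the
root-to-leaf path with p <= v <= q (go left if both < v, right if both > v).
Walk from root:
  at 23: 16 <= 23 <= 23, this is the LCA
LCA = 23


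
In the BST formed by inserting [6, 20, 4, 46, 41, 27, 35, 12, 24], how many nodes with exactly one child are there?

Tree built from: [6, 20, 4, 46, 41, 27, 35, 12, 24]
Tree (level-order array): [6, 4, 20, None, None, 12, 46, None, None, 41, None, 27, None, 24, 35]
Rule: These are nodes with exactly 1 non-null child.
Per-node child counts:
  node 6: 2 child(ren)
  node 4: 0 child(ren)
  node 20: 2 child(ren)
  node 12: 0 child(ren)
  node 46: 1 child(ren)
  node 41: 1 child(ren)
  node 27: 2 child(ren)
  node 24: 0 child(ren)
  node 35: 0 child(ren)
Matching nodes: [46, 41]
Count of nodes with exactly one child: 2


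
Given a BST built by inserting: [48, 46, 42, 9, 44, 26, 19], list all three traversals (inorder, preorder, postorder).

Tree insertion order: [48, 46, 42, 9, 44, 26, 19]
Tree (level-order array): [48, 46, None, 42, None, 9, 44, None, 26, None, None, 19]
Inorder (L, root, R): [9, 19, 26, 42, 44, 46, 48]
Preorder (root, L, R): [48, 46, 42, 9, 26, 19, 44]
Postorder (L, R, root): [19, 26, 9, 44, 42, 46, 48]


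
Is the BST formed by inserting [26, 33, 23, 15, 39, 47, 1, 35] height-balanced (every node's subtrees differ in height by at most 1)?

Tree (level-order array): [26, 23, 33, 15, None, None, 39, 1, None, 35, 47]
Definition: a tree is height-balanced if, at every node, |h(left) - h(right)| <= 1 (empty subtree has height -1).
Bottom-up per-node check:
  node 1: h_left=-1, h_right=-1, diff=0 [OK], height=0
  node 15: h_left=0, h_right=-1, diff=1 [OK], height=1
  node 23: h_left=1, h_right=-1, diff=2 [FAIL (|1--1|=2 > 1)], height=2
  node 35: h_left=-1, h_right=-1, diff=0 [OK], height=0
  node 47: h_left=-1, h_right=-1, diff=0 [OK], height=0
  node 39: h_left=0, h_right=0, diff=0 [OK], height=1
  node 33: h_left=-1, h_right=1, diff=2 [FAIL (|-1-1|=2 > 1)], height=2
  node 26: h_left=2, h_right=2, diff=0 [OK], height=3
Node 23 violates the condition: |1 - -1| = 2 > 1.
Result: Not balanced


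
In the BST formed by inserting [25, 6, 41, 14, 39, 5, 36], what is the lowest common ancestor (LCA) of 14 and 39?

Tree insertion order: [25, 6, 41, 14, 39, 5, 36]
Tree (level-order array): [25, 6, 41, 5, 14, 39, None, None, None, None, None, 36]
In a BST, the LCA of p=14, q=39 is the first node v on the
root-to-leaf path with p <= v <= q (go left if both < v, right if both > v).
Walk from root:
  at 25: 14 <= 25 <= 39, this is the LCA
LCA = 25


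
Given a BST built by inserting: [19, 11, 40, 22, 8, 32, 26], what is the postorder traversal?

Tree insertion order: [19, 11, 40, 22, 8, 32, 26]
Tree (level-order array): [19, 11, 40, 8, None, 22, None, None, None, None, 32, 26]
Postorder traversal: [8, 11, 26, 32, 22, 40, 19]


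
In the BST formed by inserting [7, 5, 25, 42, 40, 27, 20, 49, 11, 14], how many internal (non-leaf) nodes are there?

Tree built from: [7, 5, 25, 42, 40, 27, 20, 49, 11, 14]
Tree (level-order array): [7, 5, 25, None, None, 20, 42, 11, None, 40, 49, None, 14, 27]
Rule: An internal node has at least one child.
Per-node child counts:
  node 7: 2 child(ren)
  node 5: 0 child(ren)
  node 25: 2 child(ren)
  node 20: 1 child(ren)
  node 11: 1 child(ren)
  node 14: 0 child(ren)
  node 42: 2 child(ren)
  node 40: 1 child(ren)
  node 27: 0 child(ren)
  node 49: 0 child(ren)
Matching nodes: [7, 25, 20, 11, 42, 40]
Count of internal (non-leaf) nodes: 6


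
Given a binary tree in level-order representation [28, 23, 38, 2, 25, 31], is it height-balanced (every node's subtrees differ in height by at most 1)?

Tree (level-order array): [28, 23, 38, 2, 25, 31]
Definition: a tree is height-balanced if, at every node, |h(left) - h(right)| <= 1 (empty subtree has height -1).
Bottom-up per-node check:
  node 2: h_left=-1, h_right=-1, diff=0 [OK], height=0
  node 25: h_left=-1, h_right=-1, diff=0 [OK], height=0
  node 23: h_left=0, h_right=0, diff=0 [OK], height=1
  node 31: h_left=-1, h_right=-1, diff=0 [OK], height=0
  node 38: h_left=0, h_right=-1, diff=1 [OK], height=1
  node 28: h_left=1, h_right=1, diff=0 [OK], height=2
All nodes satisfy the balance condition.
Result: Balanced


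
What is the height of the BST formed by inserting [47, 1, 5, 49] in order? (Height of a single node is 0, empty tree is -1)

Insertion order: [47, 1, 5, 49]
Tree (level-order array): [47, 1, 49, None, 5]
Compute height bottom-up (empty subtree = -1):
  height(5) = 1 + max(-1, -1) = 0
  height(1) = 1 + max(-1, 0) = 1
  height(49) = 1 + max(-1, -1) = 0
  height(47) = 1 + max(1, 0) = 2
Height = 2


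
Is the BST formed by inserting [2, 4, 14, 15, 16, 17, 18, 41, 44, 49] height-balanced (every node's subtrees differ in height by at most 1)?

Tree (level-order array): [2, None, 4, None, 14, None, 15, None, 16, None, 17, None, 18, None, 41, None, 44, None, 49]
Definition: a tree is height-balanced if, at every node, |h(left) - h(right)| <= 1 (empty subtree has height -1).
Bottom-up per-node check:
  node 49: h_left=-1, h_right=-1, diff=0 [OK], height=0
  node 44: h_left=-1, h_right=0, diff=1 [OK], height=1
  node 41: h_left=-1, h_right=1, diff=2 [FAIL (|-1-1|=2 > 1)], height=2
  node 18: h_left=-1, h_right=2, diff=3 [FAIL (|-1-2|=3 > 1)], height=3
  node 17: h_left=-1, h_right=3, diff=4 [FAIL (|-1-3|=4 > 1)], height=4
  node 16: h_left=-1, h_right=4, diff=5 [FAIL (|-1-4|=5 > 1)], height=5
  node 15: h_left=-1, h_right=5, diff=6 [FAIL (|-1-5|=6 > 1)], height=6
  node 14: h_left=-1, h_right=6, diff=7 [FAIL (|-1-6|=7 > 1)], height=7
  node 4: h_left=-1, h_right=7, diff=8 [FAIL (|-1-7|=8 > 1)], height=8
  node 2: h_left=-1, h_right=8, diff=9 [FAIL (|-1-8|=9 > 1)], height=9
Node 41 violates the condition: |-1 - 1| = 2 > 1.
Result: Not balanced


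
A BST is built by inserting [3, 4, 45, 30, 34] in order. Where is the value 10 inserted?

Starting tree (level order): [3, None, 4, None, 45, 30, None, None, 34]
Insertion path: 3 -> 4 -> 45 -> 30
Result: insert 10 as left child of 30
Final tree (level order): [3, None, 4, None, 45, 30, None, 10, 34]


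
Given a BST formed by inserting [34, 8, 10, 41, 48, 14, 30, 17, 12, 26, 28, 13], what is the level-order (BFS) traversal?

Tree insertion order: [34, 8, 10, 41, 48, 14, 30, 17, 12, 26, 28, 13]
Tree (level-order array): [34, 8, 41, None, 10, None, 48, None, 14, None, None, 12, 30, None, 13, 17, None, None, None, None, 26, None, 28]
BFS from the root, enqueuing left then right child of each popped node:
  queue [34] -> pop 34, enqueue [8, 41], visited so far: [34]
  queue [8, 41] -> pop 8, enqueue [10], visited so far: [34, 8]
  queue [41, 10] -> pop 41, enqueue [48], visited so far: [34, 8, 41]
  queue [10, 48] -> pop 10, enqueue [14], visited so far: [34, 8, 41, 10]
  queue [48, 14] -> pop 48, enqueue [none], visited so far: [34, 8, 41, 10, 48]
  queue [14] -> pop 14, enqueue [12, 30], visited so far: [34, 8, 41, 10, 48, 14]
  queue [12, 30] -> pop 12, enqueue [13], visited so far: [34, 8, 41, 10, 48, 14, 12]
  queue [30, 13] -> pop 30, enqueue [17], visited so far: [34, 8, 41, 10, 48, 14, 12, 30]
  queue [13, 17] -> pop 13, enqueue [none], visited so far: [34, 8, 41, 10, 48, 14, 12, 30, 13]
  queue [17] -> pop 17, enqueue [26], visited so far: [34, 8, 41, 10, 48, 14, 12, 30, 13, 17]
  queue [26] -> pop 26, enqueue [28], visited so far: [34, 8, 41, 10, 48, 14, 12, 30, 13, 17, 26]
  queue [28] -> pop 28, enqueue [none], visited so far: [34, 8, 41, 10, 48, 14, 12, 30, 13, 17, 26, 28]
Result: [34, 8, 41, 10, 48, 14, 12, 30, 13, 17, 26, 28]
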